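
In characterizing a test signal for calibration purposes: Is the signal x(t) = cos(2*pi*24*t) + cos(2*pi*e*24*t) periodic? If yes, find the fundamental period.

f1 = 24 Hz, f2 = 24*e Hz
Ratio f2/f1 = e, which is irrational.
Since the frequency ratio is irrational, no common period exists.
The signal is not periodic.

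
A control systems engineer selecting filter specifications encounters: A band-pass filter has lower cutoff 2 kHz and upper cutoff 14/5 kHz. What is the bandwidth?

Bandwidth = f_high - f_low
= 14/5 kHz - 2 kHz = 4/5 kHz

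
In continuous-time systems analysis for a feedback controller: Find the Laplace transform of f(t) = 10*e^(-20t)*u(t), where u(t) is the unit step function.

Standard Laplace transform pair:
e^(-at)*u(t) <-> 1/(s+a)
With a = 20: L{10*e^(-20t)*u(t)} = 10/(s+20), ROC: Re(s) > -20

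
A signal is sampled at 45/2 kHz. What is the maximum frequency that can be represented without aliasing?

The maximum frequency that can be represented without aliasing
is the Nyquist frequency: f_max = f_s / 2 = 45/2 kHz / 2 = 45/4 kHz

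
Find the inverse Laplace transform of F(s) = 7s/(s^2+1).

Standard pair: s/(s^2+w^2) <-> cos(wt)*u(t)
With k=7, w=1: f(t) = 7*cos(t)*u(t)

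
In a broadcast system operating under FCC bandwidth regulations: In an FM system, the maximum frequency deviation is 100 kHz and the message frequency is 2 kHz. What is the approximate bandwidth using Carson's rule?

Carson's rule: BW = 2*(delta_f + f_m)
= 2*(100 + 2) kHz = 204 kHz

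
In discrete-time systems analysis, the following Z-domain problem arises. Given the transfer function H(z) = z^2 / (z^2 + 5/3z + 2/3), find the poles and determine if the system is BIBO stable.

Poles are roots of the denominator: z^2 + 5/3z + 2/3 = 0.
Quadratic formula: z = [-(5/3) +/- sqrt((5/3)^2 - 4*(2/3))] / 2
Discriminant = 25/9 - 8/3 = 1/9; sqrt = 1/3.
z = (-5/3 +/- 1/3) / 2 => z = -2/3 or z = -1.
|p1| = 1, |p2| = 2/3.
For BIBO stability, all poles must lie inside the unit circle (|p| < 1).
System is UNSTABLE since at least one |p| >= 1.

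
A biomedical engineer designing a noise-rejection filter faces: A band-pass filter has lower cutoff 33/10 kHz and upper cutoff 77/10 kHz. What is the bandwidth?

Bandwidth = f_high - f_low
= 77/10 kHz - 33/10 kHz = 22/5 kHz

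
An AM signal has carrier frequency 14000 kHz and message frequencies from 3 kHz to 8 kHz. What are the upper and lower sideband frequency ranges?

Upper sideband (USB) = fc + [fm_low, fm_high] = 14000 + [3, 8] = [14003, 14008] kHz
Lower sideband (LSB) = fc - [fm_high, fm_low] = 14000 - [8, 3] = [13992, 13997] kHz
Total occupied spectrum: 13992 kHz to 14008 kHz (plus carrier at 14000 kHz)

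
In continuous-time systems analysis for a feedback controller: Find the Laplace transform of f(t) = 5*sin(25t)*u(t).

Standard pair: sin(wt)*u(t) <-> w/(s^2+w^2)
With w = 25: L{5*sin(25t)*u(t)} = 125/(s^2+625)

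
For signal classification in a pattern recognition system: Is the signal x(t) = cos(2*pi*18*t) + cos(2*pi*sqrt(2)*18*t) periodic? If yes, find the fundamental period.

f1 = 18 Hz, f2 = 18*sqrt(2) Hz
Ratio f2/f1 = sqrt(2), which is irrational.
Since the frequency ratio is irrational, no common period exists.
The signal is not periodic.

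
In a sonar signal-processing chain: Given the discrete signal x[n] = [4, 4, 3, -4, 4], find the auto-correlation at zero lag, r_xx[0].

The auto-correlation at zero lag r_xx[0] equals the signal energy.
r_xx[0] = sum of x[n]^2 = 4^2 + 4^2 + 3^2 + (-4)^2 + 4^2
= 16 + 16 + 9 + 16 + 16 = 73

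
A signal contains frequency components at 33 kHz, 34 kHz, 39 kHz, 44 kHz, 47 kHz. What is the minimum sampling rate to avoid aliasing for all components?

The highest frequency component is f_max = 47 kHz.
Nyquist rate = 2 * f_max = 2 * 47 kHz = 94 kHz.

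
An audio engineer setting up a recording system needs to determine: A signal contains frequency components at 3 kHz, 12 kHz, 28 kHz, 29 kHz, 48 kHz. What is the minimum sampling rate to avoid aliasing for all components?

The highest frequency component is f_max = 48 kHz.
Nyquist rate = 2 * f_max = 2 * 48 kHz = 96 kHz.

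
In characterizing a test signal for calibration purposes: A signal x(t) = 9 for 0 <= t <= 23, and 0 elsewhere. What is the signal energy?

Energy = integral of |x(t)|^2 dt over the signal duration
= 9^2 * 23 = 81 * 23 = 1863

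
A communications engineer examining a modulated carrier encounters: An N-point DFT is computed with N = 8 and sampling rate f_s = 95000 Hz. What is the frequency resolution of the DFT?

DFT frequency resolution = f_s / N
= 95000 / 8 = 11875 Hz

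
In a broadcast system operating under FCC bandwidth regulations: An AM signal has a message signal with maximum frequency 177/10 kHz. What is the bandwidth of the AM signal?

In AM (double-sideband), the bandwidth is twice the message frequency.
BW = 2 * f_m = 2 * 177/10 kHz = 177/5 kHz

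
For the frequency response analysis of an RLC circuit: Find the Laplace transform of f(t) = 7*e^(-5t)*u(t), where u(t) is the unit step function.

Standard Laplace transform pair:
e^(-at)*u(t) <-> 1/(s+a)
With a = 5: L{7*e^(-5t)*u(t)} = 7/(s+5), ROC: Re(s) > -5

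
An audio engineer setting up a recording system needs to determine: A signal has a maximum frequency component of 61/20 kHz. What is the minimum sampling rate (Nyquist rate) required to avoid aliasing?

By the Nyquist-Shannon sampling theorem,
the minimum sampling rate (Nyquist rate) must be at least 2 * f_max.
Nyquist rate = 2 * 61/20 kHz = 61/10 kHz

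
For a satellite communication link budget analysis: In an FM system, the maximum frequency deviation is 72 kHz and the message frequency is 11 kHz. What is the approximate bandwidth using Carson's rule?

Carson's rule: BW = 2*(delta_f + f_m)
= 2*(72 + 11) kHz = 166 kHz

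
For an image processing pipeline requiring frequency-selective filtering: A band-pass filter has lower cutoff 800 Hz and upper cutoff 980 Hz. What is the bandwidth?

Bandwidth = f_high - f_low
= 980 Hz - 800 Hz = 180 Hz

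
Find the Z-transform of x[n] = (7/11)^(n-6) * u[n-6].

Time-shifting property: if X(z) = Z{x[n]}, then Z{x[n-d]} = z^(-d) * X(z)
X(z) = z/(z - 7/11) for x[n] = (7/11)^n * u[n]
Z{x[n-6]} = z^(-6) * z/(z - 7/11) = z^(-5)/(z - 7/11)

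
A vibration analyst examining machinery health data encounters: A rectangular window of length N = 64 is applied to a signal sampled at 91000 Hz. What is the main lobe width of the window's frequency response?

For a rectangular window of length N,
the main lobe width in frequency is 2*f_s/N.
= 2*91000/64 = 11375/4 Hz
This determines the minimum frequency separation for resolving two sinusoids.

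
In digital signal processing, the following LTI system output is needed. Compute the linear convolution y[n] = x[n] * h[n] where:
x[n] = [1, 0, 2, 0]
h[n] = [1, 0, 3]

y[n] = sum_k x[k]*h[n-k]. Output length = len(x) + len(h) - 1 = 4 + 3 - 1 = 6.
y[0] = 1*1 = 1
y[1] = 0*1 + 1*0 = 0
y[2] = 2*1 + 0*0 + 1*3 = 5
y[3] = 0*1 + 2*0 + 0*3 = 0
y[4] = 0*0 + 2*3 = 6
y[5] = 0*3 = 0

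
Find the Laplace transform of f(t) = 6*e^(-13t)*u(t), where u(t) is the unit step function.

Standard Laplace transform pair:
e^(-at)*u(t) <-> 1/(s+a)
With a = 13: L{6*e^(-13t)*u(t)} = 6/(s+13), ROC: Re(s) > -13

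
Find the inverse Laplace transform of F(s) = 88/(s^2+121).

Standard pair: w/(s^2+w^2) <-> sin(wt)*u(t)
Recognize w^2 = 121, so w = 11; numerator 88 = 8*11.
f(t) = 8*sin(11t)*u(t)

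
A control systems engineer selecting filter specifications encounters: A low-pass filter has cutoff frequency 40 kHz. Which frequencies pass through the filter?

A low-pass filter passes all frequencies below the cutoff frequency 40 kHz and attenuates higher frequencies.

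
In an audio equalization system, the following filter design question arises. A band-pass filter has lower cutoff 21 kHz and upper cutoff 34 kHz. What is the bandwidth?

Bandwidth = f_high - f_low
= 34 kHz - 21 kHz = 13 kHz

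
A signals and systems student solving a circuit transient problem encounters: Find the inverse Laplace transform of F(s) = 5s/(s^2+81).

Standard pair: s/(s^2+w^2) <-> cos(wt)*u(t)
With k=5, w=9: f(t) = 5*cos(9t)*u(t)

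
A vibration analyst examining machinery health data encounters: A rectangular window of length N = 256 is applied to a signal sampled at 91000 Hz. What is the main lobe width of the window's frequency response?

For a rectangular window of length N,
the main lobe width in frequency is 2*f_s/N.
= 2*91000/256 = 11375/16 Hz
This determines the minimum frequency separation for resolving two sinusoids.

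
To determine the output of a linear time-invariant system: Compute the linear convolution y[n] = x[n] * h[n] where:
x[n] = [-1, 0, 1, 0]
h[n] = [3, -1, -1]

y[n] = sum_k x[k]*h[n-k]. Output length = len(x) + len(h) - 1 = 4 + 3 - 1 = 6.
y[0] = -1*3 = -3
y[1] = 0*3 + -1*-1 = 1
y[2] = 1*3 + 0*-1 + -1*-1 = 4
y[3] = 0*3 + 1*-1 + 0*-1 = -1
y[4] = 0*-1 + 1*-1 = -1
y[5] = 0*-1 = 0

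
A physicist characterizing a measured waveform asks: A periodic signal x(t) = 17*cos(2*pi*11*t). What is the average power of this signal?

Average power of A*cos(wt) is A^2/2.
P = 17^2 / 2 = 289/2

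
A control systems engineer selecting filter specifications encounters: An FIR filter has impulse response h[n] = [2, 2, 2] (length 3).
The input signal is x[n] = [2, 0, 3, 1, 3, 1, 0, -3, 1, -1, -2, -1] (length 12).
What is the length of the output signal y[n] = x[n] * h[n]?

For linear convolution, the output length is:
len(y) = len(x) + len(h) - 1 = 12 + 3 - 1 = 14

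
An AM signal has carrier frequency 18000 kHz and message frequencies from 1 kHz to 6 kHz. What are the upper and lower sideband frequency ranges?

Upper sideband (USB) = fc + [fm_low, fm_high] = 18000 + [1, 6] = [18001, 18006] kHz
Lower sideband (LSB) = fc - [fm_high, fm_low] = 18000 - [6, 1] = [17994, 17999] kHz
Total occupied spectrum: 17994 kHz to 18006 kHz (plus carrier at 18000 kHz)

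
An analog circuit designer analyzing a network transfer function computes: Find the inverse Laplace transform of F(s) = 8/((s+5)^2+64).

Standard pair: w/((s+a)^2+w^2) <-> e^(-at)*sin(wt)*u(t)
With a=5, w=8: f(t) = e^(-5t)*sin(8t)*u(t)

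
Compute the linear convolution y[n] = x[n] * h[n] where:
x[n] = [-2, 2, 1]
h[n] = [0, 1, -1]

y[n] = sum_k x[k]*h[n-k]. Output length = len(x) + len(h) - 1 = 3 + 3 - 1 = 5.
y[0] = -2*0 = 0
y[1] = 2*0 + -2*1 = -2
y[2] = 1*0 + 2*1 + -2*-1 = 4
y[3] = 1*1 + 2*-1 = -1
y[4] = 1*-1 = -1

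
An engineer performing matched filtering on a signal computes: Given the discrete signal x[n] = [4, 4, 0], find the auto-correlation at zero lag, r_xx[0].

The auto-correlation at zero lag r_xx[0] equals the signal energy.
r_xx[0] = sum of x[n]^2 = 4^2 + 4^2 + 0^2
= 16 + 16 + 0 = 32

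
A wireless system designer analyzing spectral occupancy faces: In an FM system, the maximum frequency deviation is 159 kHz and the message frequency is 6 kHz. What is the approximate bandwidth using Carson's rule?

Carson's rule: BW = 2*(delta_f + f_m)
= 2*(159 + 6) kHz = 330 kHz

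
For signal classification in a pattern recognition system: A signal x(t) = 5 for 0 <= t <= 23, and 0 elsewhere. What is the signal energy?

Energy = integral of |x(t)|^2 dt over the signal duration
= 5^2 * 23 = 25 * 23 = 575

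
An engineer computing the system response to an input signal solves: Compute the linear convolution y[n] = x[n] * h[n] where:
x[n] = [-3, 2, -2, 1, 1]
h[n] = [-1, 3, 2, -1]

y[n] = sum_k x[k]*h[n-k]. Output length = len(x) + len(h) - 1 = 5 + 4 - 1 = 8.
y[0] = -3*-1 = 3
y[1] = 2*-1 + -3*3 = -11
y[2] = -2*-1 + 2*3 + -3*2 = 2
y[3] = 1*-1 + -2*3 + 2*2 + -3*-1 = 0
y[4] = 1*-1 + 1*3 + -2*2 + 2*-1 = -4
y[5] = 1*3 + 1*2 + -2*-1 = 7
y[6] = 1*2 + 1*-1 = 1
y[7] = 1*-1 = -1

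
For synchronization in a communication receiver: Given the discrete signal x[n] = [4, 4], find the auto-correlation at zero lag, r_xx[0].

The auto-correlation at zero lag r_xx[0] equals the signal energy.
r_xx[0] = sum of x[n]^2 = 4^2 + 4^2
= 16 + 16 = 32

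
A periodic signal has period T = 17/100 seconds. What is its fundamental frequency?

The fundamental frequency is the reciprocal of the period.
f = 1/T = 1/(17/100) = 100/17 Hz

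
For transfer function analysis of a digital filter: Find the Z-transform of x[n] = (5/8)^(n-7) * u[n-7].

Time-shifting property: if X(z) = Z{x[n]}, then Z{x[n-d]} = z^(-d) * X(z)
X(z) = z/(z - 5/8) for x[n] = (5/8)^n * u[n]
Z{x[n-7]} = z^(-7) * z/(z - 5/8) = z^(-6)/(z - 5/8)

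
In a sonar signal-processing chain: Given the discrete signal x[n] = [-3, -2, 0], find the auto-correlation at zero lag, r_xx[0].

The auto-correlation at zero lag r_xx[0] equals the signal energy.
r_xx[0] = sum of x[n]^2 = (-3)^2 + (-2)^2 + 0^2
= 9 + 4 + 0 = 13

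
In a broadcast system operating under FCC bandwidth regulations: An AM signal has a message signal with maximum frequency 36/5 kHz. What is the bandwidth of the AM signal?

In AM (double-sideband), the bandwidth is twice the message frequency.
BW = 2 * f_m = 2 * 36/5 kHz = 72/5 kHz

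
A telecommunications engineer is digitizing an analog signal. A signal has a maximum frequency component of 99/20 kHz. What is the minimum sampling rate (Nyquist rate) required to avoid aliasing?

By the Nyquist-Shannon sampling theorem,
the minimum sampling rate (Nyquist rate) must be at least 2 * f_max.
Nyquist rate = 2 * 99/20 kHz = 99/10 kHz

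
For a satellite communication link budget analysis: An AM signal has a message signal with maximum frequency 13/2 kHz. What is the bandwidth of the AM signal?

In AM (double-sideband), the bandwidth is twice the message frequency.
BW = 2 * f_m = 2 * 13/2 kHz = 13 kHz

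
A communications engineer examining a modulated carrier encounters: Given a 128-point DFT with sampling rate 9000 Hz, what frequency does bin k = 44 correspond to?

The frequency of DFT bin k is: f_k = k * f_s / N
f_44 = 44 * 9000 / 128 = 12375/4 Hz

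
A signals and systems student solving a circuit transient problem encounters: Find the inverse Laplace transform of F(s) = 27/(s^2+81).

Standard pair: w/(s^2+w^2) <-> sin(wt)*u(t)
Recognize w^2 = 81, so w = 9; numerator 27 = 3*9.
f(t) = 3*sin(9t)*u(t)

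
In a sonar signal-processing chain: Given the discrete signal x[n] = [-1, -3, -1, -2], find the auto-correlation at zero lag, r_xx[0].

The auto-correlation at zero lag r_xx[0] equals the signal energy.
r_xx[0] = sum of x[n]^2 = (-1)^2 + (-3)^2 + (-1)^2 + (-2)^2
= 1 + 9 + 1 + 4 = 15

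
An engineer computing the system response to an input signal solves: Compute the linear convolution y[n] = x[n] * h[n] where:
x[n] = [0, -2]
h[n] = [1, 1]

y[n] = sum_k x[k]*h[n-k]. Output length = len(x) + len(h) - 1 = 2 + 2 - 1 = 3.
y[0] = 0*1 = 0
y[1] = -2*1 + 0*1 = -2
y[2] = -2*1 = -2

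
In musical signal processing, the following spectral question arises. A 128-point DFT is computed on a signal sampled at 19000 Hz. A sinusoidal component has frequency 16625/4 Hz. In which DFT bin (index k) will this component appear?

DFT frequency resolution = f_s/N = 19000/128 = 2375/16 Hz
Bin index k = f_signal / resolution = 16625/4 / 2375/16 = 28
The signal frequency 16625/4 Hz falls in DFT bin k = 28.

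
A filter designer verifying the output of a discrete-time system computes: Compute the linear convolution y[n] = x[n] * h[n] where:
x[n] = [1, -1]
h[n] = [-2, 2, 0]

y[n] = sum_k x[k]*h[n-k]. Output length = len(x) + len(h) - 1 = 2 + 3 - 1 = 4.
y[0] = 1*-2 = -2
y[1] = -1*-2 + 1*2 = 4
y[2] = -1*2 + 1*0 = -2
y[3] = -1*0 = 0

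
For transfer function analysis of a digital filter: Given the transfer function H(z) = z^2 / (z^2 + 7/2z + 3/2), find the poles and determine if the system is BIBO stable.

Poles are roots of the denominator: z^2 + 7/2z + 3/2 = 0.
Quadratic formula: z = [-(7/2) +/- sqrt((7/2)^2 - 4*(3/2))] / 2
Discriminant = 49/4 - 6 = 25/4; sqrt = 5/2.
z = (-7/2 +/- 5/2) / 2 => z = -1/2 or z = -3.
|p1| = 3, |p2| = 1/2.
For BIBO stability, all poles must lie inside the unit circle (|p| < 1).
System is UNSTABLE since at least one |p| >= 1.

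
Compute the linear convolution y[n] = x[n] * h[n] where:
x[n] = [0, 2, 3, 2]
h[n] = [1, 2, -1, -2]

y[n] = sum_k x[k]*h[n-k]. Output length = len(x) + len(h) - 1 = 4 + 4 - 1 = 7.
y[0] = 0*1 = 0
y[1] = 2*1 + 0*2 = 2
y[2] = 3*1 + 2*2 + 0*-1 = 7
y[3] = 2*1 + 3*2 + 2*-1 + 0*-2 = 6
y[4] = 2*2 + 3*-1 + 2*-2 = -3
y[5] = 2*-1 + 3*-2 = -8
y[6] = 2*-2 = -4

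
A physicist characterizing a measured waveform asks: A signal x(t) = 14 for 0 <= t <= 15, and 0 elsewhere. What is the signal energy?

Energy = integral of |x(t)|^2 dt over the signal duration
= 14^2 * 15 = 196 * 15 = 2940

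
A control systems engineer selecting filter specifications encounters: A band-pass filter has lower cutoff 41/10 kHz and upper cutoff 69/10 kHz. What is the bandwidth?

Bandwidth = f_high - f_low
= 69/10 kHz - 41/10 kHz = 14/5 kHz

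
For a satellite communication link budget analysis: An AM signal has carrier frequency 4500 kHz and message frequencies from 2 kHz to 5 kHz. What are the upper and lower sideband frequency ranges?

Upper sideband (USB) = fc + [fm_low, fm_high] = 4500 + [2, 5] = [4502, 4505] kHz
Lower sideband (LSB) = fc - [fm_high, fm_low] = 4500 - [5, 2] = [4495, 4498] kHz
Total occupied spectrum: 4495 kHz to 4505 kHz (plus carrier at 4500 kHz)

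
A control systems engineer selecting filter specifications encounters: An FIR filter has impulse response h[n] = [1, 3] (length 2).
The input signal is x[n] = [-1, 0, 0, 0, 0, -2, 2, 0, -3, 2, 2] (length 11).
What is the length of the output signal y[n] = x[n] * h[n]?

For linear convolution, the output length is:
len(y) = len(x) + len(h) - 1 = 11 + 2 - 1 = 12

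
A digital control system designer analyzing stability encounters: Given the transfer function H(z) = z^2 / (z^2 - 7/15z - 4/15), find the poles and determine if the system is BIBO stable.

Poles are roots of the denominator: z^2 - 7/15z - 4/15 = 0.
Quadratic formula: z = [-(-7/15) +/- sqrt((-7/15)^2 - 4*(-4/15))] / 2
Discriminant = 49/225 + 16/15 = 289/225; sqrt = 17/15.
z = (7/15 +/- 17/15) / 2 => z = 4/5 or z = -1/3.
|p1| = 1/3, |p2| = 4/5.
For BIBO stability, all poles must lie inside the unit circle (|p| < 1).
System is STABLE since both |p| < 1.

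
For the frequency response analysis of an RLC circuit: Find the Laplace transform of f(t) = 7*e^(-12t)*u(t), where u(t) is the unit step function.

Standard Laplace transform pair:
e^(-at)*u(t) <-> 1/(s+a)
With a = 12: L{7*e^(-12t)*u(t)} = 7/(s+12), ROC: Re(s) > -12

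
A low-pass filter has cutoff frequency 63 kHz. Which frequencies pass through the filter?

A low-pass filter passes all frequencies below the cutoff frequency 63 kHz and attenuates higher frequencies.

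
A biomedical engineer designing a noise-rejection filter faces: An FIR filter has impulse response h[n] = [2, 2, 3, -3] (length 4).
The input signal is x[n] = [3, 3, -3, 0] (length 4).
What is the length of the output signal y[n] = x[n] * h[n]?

For linear convolution, the output length is:
len(y) = len(x) + len(h) - 1 = 4 + 4 - 1 = 7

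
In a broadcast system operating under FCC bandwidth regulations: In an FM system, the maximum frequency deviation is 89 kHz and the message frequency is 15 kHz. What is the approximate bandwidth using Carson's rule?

Carson's rule: BW = 2*(delta_f + f_m)
= 2*(89 + 15) kHz = 208 kHz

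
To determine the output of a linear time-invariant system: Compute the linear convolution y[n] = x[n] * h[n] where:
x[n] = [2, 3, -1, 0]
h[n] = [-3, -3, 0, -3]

y[n] = sum_k x[k]*h[n-k]. Output length = len(x) + len(h) - 1 = 4 + 4 - 1 = 7.
y[0] = 2*-3 = -6
y[1] = 3*-3 + 2*-3 = -15
y[2] = -1*-3 + 3*-3 + 2*0 = -6
y[3] = 0*-3 + -1*-3 + 3*0 + 2*-3 = -3
y[4] = 0*-3 + -1*0 + 3*-3 = -9
y[5] = 0*0 + -1*-3 = 3
y[6] = 0*-3 = 0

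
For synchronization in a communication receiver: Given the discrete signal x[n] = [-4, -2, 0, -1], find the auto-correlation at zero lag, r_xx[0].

The auto-correlation at zero lag r_xx[0] equals the signal energy.
r_xx[0] = sum of x[n]^2 = (-4)^2 + (-2)^2 + 0^2 + (-1)^2
= 16 + 4 + 0 + 1 = 21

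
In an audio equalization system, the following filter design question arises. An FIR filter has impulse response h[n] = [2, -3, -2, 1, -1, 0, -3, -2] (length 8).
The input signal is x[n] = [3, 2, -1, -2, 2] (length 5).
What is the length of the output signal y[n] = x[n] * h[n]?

For linear convolution, the output length is:
len(y) = len(x) + len(h) - 1 = 5 + 8 - 1 = 12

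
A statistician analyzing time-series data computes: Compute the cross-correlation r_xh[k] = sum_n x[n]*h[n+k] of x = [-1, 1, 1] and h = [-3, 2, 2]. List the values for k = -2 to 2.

Both sequences indexed from 0 and zero outside their support.
Lags with overlap: k = -2 to 2.
  r_xh[-2] = x[2]*h[0] = -3
  r_xh[-1] = x[1]*h[0] + x[2]*h[1] = -1
  r_xh[0] = x[0]*h[0] + x[1]*h[1] + x[2]*h[2] = 7
  r_xh[1] = x[0]*h[1] + x[1]*h[2] = 0
  r_xh[2] = x[0]*h[2] = -2
r_xh = [-3, -1, 7, 0, -2] (for k = -2, ..., 2)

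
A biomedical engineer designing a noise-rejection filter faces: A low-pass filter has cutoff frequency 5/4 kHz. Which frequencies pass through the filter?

A low-pass filter passes all frequencies below the cutoff frequency 5/4 kHz and attenuates higher frequencies.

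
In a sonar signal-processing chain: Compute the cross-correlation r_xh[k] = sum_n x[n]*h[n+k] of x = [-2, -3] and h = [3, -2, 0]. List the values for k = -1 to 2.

Both sequences indexed from 0 and zero outside their support.
Lags with overlap: k = -1 to 2.
  r_xh[-1] = x[1]*h[0] = -9
  r_xh[0] = x[0]*h[0] + x[1]*h[1] = 0
  r_xh[1] = x[0]*h[1] + x[1]*h[2] = 4
  r_xh[2] = x[0]*h[2] = 0
r_xh = [-9, 0, 4, 0] (for k = -1, ..., 2)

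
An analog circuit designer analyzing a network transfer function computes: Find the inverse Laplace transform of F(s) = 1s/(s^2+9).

Standard pair: s/(s^2+w^2) <-> cos(wt)*u(t)
With k=1, w=3: f(t) = cos(3t)*u(t)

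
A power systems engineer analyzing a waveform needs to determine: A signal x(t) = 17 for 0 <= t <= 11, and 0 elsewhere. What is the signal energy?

Energy = integral of |x(t)|^2 dt over the signal duration
= 17^2 * 11 = 289 * 11 = 3179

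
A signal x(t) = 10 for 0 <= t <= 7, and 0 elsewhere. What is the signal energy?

Energy = integral of |x(t)|^2 dt over the signal duration
= 10^2 * 7 = 100 * 7 = 700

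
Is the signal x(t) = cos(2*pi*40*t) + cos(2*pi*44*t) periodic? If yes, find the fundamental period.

f1 = 40 Hz, f2 = 44 Hz
Period T1 = 1/40, T2 = 1/44
Ratio T1/T2 = 44/40, which is rational.
The signal is periodic with fundamental period T = 1/GCD(40,44) = 1/4 s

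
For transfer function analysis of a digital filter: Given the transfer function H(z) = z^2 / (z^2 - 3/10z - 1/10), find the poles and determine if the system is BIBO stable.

Poles are roots of the denominator: z^2 - 3/10z - 1/10 = 0.
Quadratic formula: z = [-(-3/10) +/- sqrt((-3/10)^2 - 4*(-1/10))] / 2
Discriminant = 9/100 + 2/5 = 49/100; sqrt = 7/10.
z = (3/10 +/- 7/10) / 2 => z = 1/2 or z = -1/5.
|p1| = 1/2, |p2| = 1/5.
For BIBO stability, all poles must lie inside the unit circle (|p| < 1).
System is STABLE since both |p| < 1.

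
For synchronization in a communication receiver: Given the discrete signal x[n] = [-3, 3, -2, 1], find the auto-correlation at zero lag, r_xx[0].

The auto-correlation at zero lag r_xx[0] equals the signal energy.
r_xx[0] = sum of x[n]^2 = (-3)^2 + 3^2 + (-2)^2 + 1^2
= 9 + 9 + 4 + 1 = 23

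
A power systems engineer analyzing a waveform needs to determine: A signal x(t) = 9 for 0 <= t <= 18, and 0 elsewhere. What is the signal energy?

Energy = integral of |x(t)|^2 dt over the signal duration
= 9^2 * 18 = 81 * 18 = 1458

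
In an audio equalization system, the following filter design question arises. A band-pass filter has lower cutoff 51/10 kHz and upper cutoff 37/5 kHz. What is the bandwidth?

Bandwidth = f_high - f_low
= 37/5 kHz - 51/10 kHz = 23/10 kHz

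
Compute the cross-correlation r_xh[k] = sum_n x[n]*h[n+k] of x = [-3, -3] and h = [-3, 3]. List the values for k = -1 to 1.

Both sequences indexed from 0 and zero outside their support.
Lags with overlap: k = -1 to 1.
  r_xh[-1] = x[1]*h[0] = 9
  r_xh[0] = x[0]*h[0] + x[1]*h[1] = 0
  r_xh[1] = x[0]*h[1] = -9
r_xh = [9, 0, -9] (for k = -1, ..., 1)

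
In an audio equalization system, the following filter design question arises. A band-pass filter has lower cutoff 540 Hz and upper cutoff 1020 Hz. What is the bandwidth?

Bandwidth = f_high - f_low
= 1020 Hz - 540 Hz = 480 Hz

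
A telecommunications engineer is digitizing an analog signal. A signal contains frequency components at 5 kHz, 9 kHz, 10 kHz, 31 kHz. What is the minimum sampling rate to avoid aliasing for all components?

The highest frequency component is f_max = 31 kHz.
Nyquist rate = 2 * f_max = 2 * 31 kHz = 62 kHz.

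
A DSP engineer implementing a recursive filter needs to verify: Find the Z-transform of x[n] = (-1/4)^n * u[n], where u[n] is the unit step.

The Z-transform of a^n * u[n] is z/(z-a) for |z| > |a|.
Here a = -1/4, so X(z) = z/(z - (-1/4)) = 4z/(4z + 1)
ROC: |z| > 1/4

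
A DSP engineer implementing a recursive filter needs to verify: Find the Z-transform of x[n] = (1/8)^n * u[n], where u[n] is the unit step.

The Z-transform of a^n * u[n] is z/(z-a) for |z| > |a|.
Here a = 1/8, so X(z) = z/(z - (1/8)) = 8z/(8z - 1)
ROC: |z| > 1/8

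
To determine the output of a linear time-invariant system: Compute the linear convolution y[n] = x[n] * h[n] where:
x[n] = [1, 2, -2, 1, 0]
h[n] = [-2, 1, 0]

y[n] = sum_k x[k]*h[n-k]. Output length = len(x) + len(h) - 1 = 5 + 3 - 1 = 7.
y[0] = 1*-2 = -2
y[1] = 2*-2 + 1*1 = -3
y[2] = -2*-2 + 2*1 + 1*0 = 6
y[3] = 1*-2 + -2*1 + 2*0 = -4
y[4] = 0*-2 + 1*1 + -2*0 = 1
y[5] = 0*1 + 1*0 = 0
y[6] = 0*0 = 0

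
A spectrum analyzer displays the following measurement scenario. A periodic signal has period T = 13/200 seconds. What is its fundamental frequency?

The fundamental frequency is the reciprocal of the period.
f = 1/T = 1/(13/200) = 200/13 Hz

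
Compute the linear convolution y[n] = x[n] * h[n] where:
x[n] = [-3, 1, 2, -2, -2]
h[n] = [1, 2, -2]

y[n] = sum_k x[k]*h[n-k]. Output length = len(x) + len(h) - 1 = 5 + 3 - 1 = 7.
y[0] = -3*1 = -3
y[1] = 1*1 + -3*2 = -5
y[2] = 2*1 + 1*2 + -3*-2 = 10
y[3] = -2*1 + 2*2 + 1*-2 = 0
y[4] = -2*1 + -2*2 + 2*-2 = -10
y[5] = -2*2 + -2*-2 = 0
y[6] = -2*-2 = 4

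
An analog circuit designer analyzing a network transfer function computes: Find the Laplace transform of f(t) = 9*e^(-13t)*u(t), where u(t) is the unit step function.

Standard Laplace transform pair:
e^(-at)*u(t) <-> 1/(s+a)
With a = 13: L{9*e^(-13t)*u(t)} = 9/(s+13), ROC: Re(s) > -13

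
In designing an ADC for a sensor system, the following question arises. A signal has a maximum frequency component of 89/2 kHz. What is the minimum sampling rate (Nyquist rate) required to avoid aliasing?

By the Nyquist-Shannon sampling theorem,
the minimum sampling rate (Nyquist rate) must be at least 2 * f_max.
Nyquist rate = 2 * 89/2 kHz = 89 kHz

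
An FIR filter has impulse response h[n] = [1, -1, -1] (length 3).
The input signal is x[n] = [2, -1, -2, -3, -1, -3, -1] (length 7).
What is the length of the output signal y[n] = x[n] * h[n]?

For linear convolution, the output length is:
len(y) = len(x) + len(h) - 1 = 7 + 3 - 1 = 9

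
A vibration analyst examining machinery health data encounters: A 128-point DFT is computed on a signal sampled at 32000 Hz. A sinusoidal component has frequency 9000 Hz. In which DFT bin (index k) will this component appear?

DFT frequency resolution = f_s/N = 32000/128 = 250 Hz
Bin index k = f_signal / resolution = 9000 / 250 = 36
The signal frequency 9000 Hz falls in DFT bin k = 36.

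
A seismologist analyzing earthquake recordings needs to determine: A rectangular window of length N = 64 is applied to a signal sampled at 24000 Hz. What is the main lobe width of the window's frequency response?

For a rectangular window of length N,
the main lobe width in frequency is 2*f_s/N.
= 2*24000/64 = 750 Hz
This determines the minimum frequency separation for resolving two sinusoids.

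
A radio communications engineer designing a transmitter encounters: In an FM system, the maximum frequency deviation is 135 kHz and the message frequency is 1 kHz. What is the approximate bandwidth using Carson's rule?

Carson's rule: BW = 2*(delta_f + f_m)
= 2*(135 + 1) kHz = 272 kHz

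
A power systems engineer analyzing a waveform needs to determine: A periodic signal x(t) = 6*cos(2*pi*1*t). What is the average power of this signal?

Average power of A*cos(wt) is A^2/2.
P = 6^2 / 2 = 36/2 = 18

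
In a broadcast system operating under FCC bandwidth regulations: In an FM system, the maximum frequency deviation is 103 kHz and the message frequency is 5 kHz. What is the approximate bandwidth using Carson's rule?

Carson's rule: BW = 2*(delta_f + f_m)
= 2*(103 + 5) kHz = 216 kHz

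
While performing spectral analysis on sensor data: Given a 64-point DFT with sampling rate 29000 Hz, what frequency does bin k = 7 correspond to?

The frequency of DFT bin k is: f_k = k * f_s / N
f_7 = 7 * 29000 / 64 = 25375/8 Hz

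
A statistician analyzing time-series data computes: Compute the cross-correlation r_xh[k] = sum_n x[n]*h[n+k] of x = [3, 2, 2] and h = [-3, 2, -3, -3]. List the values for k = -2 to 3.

Both sequences indexed from 0 and zero outside their support.
Lags with overlap: k = -2 to 3.
  r_xh[-2] = x[2]*h[0] = -6
  r_xh[-1] = x[1]*h[0] + x[2]*h[1] = -2
  r_xh[0] = x[0]*h[0] + x[1]*h[1] + x[2]*h[2] = -11
  r_xh[1] = x[0]*h[1] + x[1]*h[2] + x[2]*h[3] = -6
  r_xh[2] = x[0]*h[2] + x[1]*h[3] = -15
  r_xh[3] = x[0]*h[3] = -9
r_xh = [-6, -2, -11, -6, -15, -9] (for k = -2, ..., 3)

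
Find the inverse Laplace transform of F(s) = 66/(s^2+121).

Standard pair: w/(s^2+w^2) <-> sin(wt)*u(t)
Recognize w^2 = 121, so w = 11; numerator 66 = 6*11.
f(t) = 6*sin(11t)*u(t)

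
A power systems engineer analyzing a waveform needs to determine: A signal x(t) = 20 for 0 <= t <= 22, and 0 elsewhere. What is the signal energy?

Energy = integral of |x(t)|^2 dt over the signal duration
= 20^2 * 22 = 400 * 22 = 8800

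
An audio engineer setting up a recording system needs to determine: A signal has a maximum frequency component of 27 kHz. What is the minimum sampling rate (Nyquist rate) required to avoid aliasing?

By the Nyquist-Shannon sampling theorem,
the minimum sampling rate (Nyquist rate) must be at least 2 * f_max.
Nyquist rate = 2 * 27 kHz = 54 kHz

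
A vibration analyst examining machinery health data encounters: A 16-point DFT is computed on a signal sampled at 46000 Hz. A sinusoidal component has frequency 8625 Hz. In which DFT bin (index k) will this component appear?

DFT frequency resolution = f_s/N = 46000/16 = 2875 Hz
Bin index k = f_signal / resolution = 8625 / 2875 = 3
The signal frequency 8625 Hz falls in DFT bin k = 3.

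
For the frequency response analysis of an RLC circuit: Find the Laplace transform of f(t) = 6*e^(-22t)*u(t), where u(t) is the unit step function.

Standard Laplace transform pair:
e^(-at)*u(t) <-> 1/(s+a)
With a = 22: L{6*e^(-22t)*u(t)} = 6/(s+22), ROC: Re(s) > -22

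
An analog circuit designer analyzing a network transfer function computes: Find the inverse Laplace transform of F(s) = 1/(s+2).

Standard pair: k/(s+a) <-> k*e^(-at)*u(t)
With k=1, a=2: f(t) = e^(-2t)*u(t)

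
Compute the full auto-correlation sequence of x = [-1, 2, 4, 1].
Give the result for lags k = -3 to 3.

r_xx[k] = sum_m x[m]*x[m+k], indexed from 0, for k = -3 to 3:
  r_xx[-3] = x[3]*x[0] = -1
  r_xx[-2] = x[2]*x[0] + x[3]*x[1] = -2
  r_xx[-1] = x[1]*x[0] + x[2]*x[1] + x[3]*x[2] = 10
  r_xx[0] = x[0]*x[0] + x[1]*x[1] + x[2]*x[2] + x[3]*x[3] = 22
  r_xx[1] = x[0]*x[1] + x[1]*x[2] + x[2]*x[3] = 10
  r_xx[2] = x[0]*x[2] + x[1]*x[3] = -2
  r_xx[3] = x[0]*x[3] = -1
r_xx = [-1, -2, 10, 22, 10, -2, -1]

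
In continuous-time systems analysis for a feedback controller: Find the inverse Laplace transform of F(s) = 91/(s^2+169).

Standard pair: w/(s^2+w^2) <-> sin(wt)*u(t)
Recognize w^2 = 169, so w = 13; numerator 91 = 7*13.
f(t) = 7*sin(13t)*u(t)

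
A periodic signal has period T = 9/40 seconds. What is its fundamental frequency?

The fundamental frequency is the reciprocal of the period.
f = 1/T = 1/(9/40) = 40/9 Hz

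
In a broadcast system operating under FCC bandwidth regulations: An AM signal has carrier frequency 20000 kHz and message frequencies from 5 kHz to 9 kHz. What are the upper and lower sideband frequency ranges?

Upper sideband (USB) = fc + [fm_low, fm_high] = 20000 + [5, 9] = [20005, 20009] kHz
Lower sideband (LSB) = fc - [fm_high, fm_low] = 20000 - [9, 5] = [19991, 19995] kHz
Total occupied spectrum: 19991 kHz to 20009 kHz (plus carrier at 20000 kHz)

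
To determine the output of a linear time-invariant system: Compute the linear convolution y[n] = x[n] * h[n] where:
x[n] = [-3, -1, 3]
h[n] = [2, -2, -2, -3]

y[n] = sum_k x[k]*h[n-k]. Output length = len(x) + len(h) - 1 = 3 + 4 - 1 = 6.
y[0] = -3*2 = -6
y[1] = -1*2 + -3*-2 = 4
y[2] = 3*2 + -1*-2 + -3*-2 = 14
y[3] = 3*-2 + -1*-2 + -3*-3 = 5
y[4] = 3*-2 + -1*-3 = -3
y[5] = 3*-3 = -9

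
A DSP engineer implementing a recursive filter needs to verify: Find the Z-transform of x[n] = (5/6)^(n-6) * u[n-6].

Time-shifting property: if X(z) = Z{x[n]}, then Z{x[n-d]} = z^(-d) * X(z)
X(z) = z/(z - 5/6) for x[n] = (5/6)^n * u[n]
Z{x[n-6]} = z^(-6) * z/(z - 5/6) = z^(-5)/(z - 5/6)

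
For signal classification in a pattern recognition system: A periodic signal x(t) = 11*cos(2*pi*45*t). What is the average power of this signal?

Average power of A*cos(wt) is A^2/2.
P = 11^2 / 2 = 121/2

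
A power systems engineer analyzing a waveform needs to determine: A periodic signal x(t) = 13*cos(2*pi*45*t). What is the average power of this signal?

Average power of A*cos(wt) is A^2/2.
P = 13^2 / 2 = 169/2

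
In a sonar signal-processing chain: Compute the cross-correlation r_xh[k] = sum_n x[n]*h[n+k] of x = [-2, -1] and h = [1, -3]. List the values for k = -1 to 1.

Both sequences indexed from 0 and zero outside their support.
Lags with overlap: k = -1 to 1.
  r_xh[-1] = x[1]*h[0] = -1
  r_xh[0] = x[0]*h[0] + x[1]*h[1] = 1
  r_xh[1] = x[0]*h[1] = 6
r_xh = [-1, 1, 6] (for k = -1, ..., 1)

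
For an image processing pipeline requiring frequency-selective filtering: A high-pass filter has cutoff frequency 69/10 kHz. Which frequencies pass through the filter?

A high-pass filter passes all frequencies above the cutoff frequency 69/10 kHz and attenuates lower frequencies.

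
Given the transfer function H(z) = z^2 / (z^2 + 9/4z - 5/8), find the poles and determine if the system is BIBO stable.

Poles are roots of the denominator: z^2 + 9/4z - 5/8 = 0.
Quadratic formula: z = [-(9/4) +/- sqrt((9/4)^2 - 4*(-5/8))] / 2
Discriminant = 81/16 + 5/2 = 121/16; sqrt = 11/4.
z = (-9/4 +/- 11/4) / 2 => z = 1/4 or z = -5/2.
|p1| = 5/2, |p2| = 1/4.
For BIBO stability, all poles must lie inside the unit circle (|p| < 1).
System is UNSTABLE since at least one |p| >= 1.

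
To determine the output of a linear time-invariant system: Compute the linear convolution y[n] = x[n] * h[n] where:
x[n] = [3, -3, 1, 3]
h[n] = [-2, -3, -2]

y[n] = sum_k x[k]*h[n-k]. Output length = len(x) + len(h) - 1 = 4 + 3 - 1 = 6.
y[0] = 3*-2 = -6
y[1] = -3*-2 + 3*-3 = -3
y[2] = 1*-2 + -3*-3 + 3*-2 = 1
y[3] = 3*-2 + 1*-3 + -3*-2 = -3
y[4] = 3*-3 + 1*-2 = -11
y[5] = 3*-2 = -6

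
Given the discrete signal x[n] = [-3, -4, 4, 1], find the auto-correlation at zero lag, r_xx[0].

The auto-correlation at zero lag r_xx[0] equals the signal energy.
r_xx[0] = sum of x[n]^2 = (-3)^2 + (-4)^2 + 4^2 + 1^2
= 9 + 16 + 16 + 1 = 42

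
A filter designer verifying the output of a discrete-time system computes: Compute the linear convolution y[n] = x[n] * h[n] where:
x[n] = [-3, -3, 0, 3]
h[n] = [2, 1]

y[n] = sum_k x[k]*h[n-k]. Output length = len(x) + len(h) - 1 = 4 + 2 - 1 = 5.
y[0] = -3*2 = -6
y[1] = -3*2 + -3*1 = -9
y[2] = 0*2 + -3*1 = -3
y[3] = 3*2 + 0*1 = 6
y[4] = 3*1 = 3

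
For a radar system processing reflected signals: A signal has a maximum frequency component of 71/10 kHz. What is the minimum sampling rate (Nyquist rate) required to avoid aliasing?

By the Nyquist-Shannon sampling theorem,
the minimum sampling rate (Nyquist rate) must be at least 2 * f_max.
Nyquist rate = 2 * 71/10 kHz = 71/5 kHz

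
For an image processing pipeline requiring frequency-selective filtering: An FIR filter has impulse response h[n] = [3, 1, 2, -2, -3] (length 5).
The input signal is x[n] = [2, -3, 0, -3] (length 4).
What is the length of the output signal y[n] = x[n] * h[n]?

For linear convolution, the output length is:
len(y) = len(x) + len(h) - 1 = 4 + 5 - 1 = 8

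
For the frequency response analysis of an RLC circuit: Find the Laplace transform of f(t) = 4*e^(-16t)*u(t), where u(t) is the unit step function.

Standard Laplace transform pair:
e^(-at)*u(t) <-> 1/(s+a)
With a = 16: L{4*e^(-16t)*u(t)} = 4/(s+16), ROC: Re(s) > -16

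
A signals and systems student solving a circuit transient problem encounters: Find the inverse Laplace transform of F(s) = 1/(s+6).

Standard pair: k/(s+a) <-> k*e^(-at)*u(t)
With k=1, a=6: f(t) = e^(-6t)*u(t)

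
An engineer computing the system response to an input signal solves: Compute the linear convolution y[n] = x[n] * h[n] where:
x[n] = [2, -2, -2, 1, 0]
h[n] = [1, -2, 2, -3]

y[n] = sum_k x[k]*h[n-k]. Output length = len(x) + len(h) - 1 = 5 + 4 - 1 = 8.
y[0] = 2*1 = 2
y[1] = -2*1 + 2*-2 = -6
y[2] = -2*1 + -2*-2 + 2*2 = 6
y[3] = 1*1 + -2*-2 + -2*2 + 2*-3 = -5
y[4] = 0*1 + 1*-2 + -2*2 + -2*-3 = 0
y[5] = 0*-2 + 1*2 + -2*-3 = 8
y[6] = 0*2 + 1*-3 = -3
y[7] = 0*-3 = 0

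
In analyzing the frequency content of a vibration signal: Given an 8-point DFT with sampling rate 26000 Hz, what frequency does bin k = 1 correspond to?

The frequency of DFT bin k is: f_k = k * f_s / N
f_1 = 1 * 26000 / 8 = 3250 Hz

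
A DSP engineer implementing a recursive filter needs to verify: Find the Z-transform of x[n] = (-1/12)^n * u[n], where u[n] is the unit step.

The Z-transform of a^n * u[n] is z/(z-a) for |z| > |a|.
Here a = -1/12, so X(z) = z/(z - (-1/12)) = 12z/(12z + 1)
ROC: |z| > 1/12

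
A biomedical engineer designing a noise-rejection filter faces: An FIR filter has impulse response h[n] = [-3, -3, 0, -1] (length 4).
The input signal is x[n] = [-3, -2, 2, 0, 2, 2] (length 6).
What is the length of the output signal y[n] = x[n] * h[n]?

For linear convolution, the output length is:
len(y) = len(x) + len(h) - 1 = 6 + 4 - 1 = 9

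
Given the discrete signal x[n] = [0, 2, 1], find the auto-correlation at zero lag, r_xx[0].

The auto-correlation at zero lag r_xx[0] equals the signal energy.
r_xx[0] = sum of x[n]^2 = 0^2 + 2^2 + 1^2
= 0 + 4 + 1 = 5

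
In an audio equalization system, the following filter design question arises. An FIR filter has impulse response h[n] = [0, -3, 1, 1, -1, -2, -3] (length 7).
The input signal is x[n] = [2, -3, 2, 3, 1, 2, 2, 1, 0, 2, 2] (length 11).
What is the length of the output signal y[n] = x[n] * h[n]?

For linear convolution, the output length is:
len(y) = len(x) + len(h) - 1 = 11 + 7 - 1 = 17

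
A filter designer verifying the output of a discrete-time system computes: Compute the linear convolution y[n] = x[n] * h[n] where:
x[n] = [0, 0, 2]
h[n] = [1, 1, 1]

y[n] = sum_k x[k]*h[n-k]. Output length = len(x) + len(h) - 1 = 3 + 3 - 1 = 5.
y[0] = 0*1 = 0
y[1] = 0*1 + 0*1 = 0
y[2] = 2*1 + 0*1 + 0*1 = 2
y[3] = 2*1 + 0*1 = 2
y[4] = 2*1 = 2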